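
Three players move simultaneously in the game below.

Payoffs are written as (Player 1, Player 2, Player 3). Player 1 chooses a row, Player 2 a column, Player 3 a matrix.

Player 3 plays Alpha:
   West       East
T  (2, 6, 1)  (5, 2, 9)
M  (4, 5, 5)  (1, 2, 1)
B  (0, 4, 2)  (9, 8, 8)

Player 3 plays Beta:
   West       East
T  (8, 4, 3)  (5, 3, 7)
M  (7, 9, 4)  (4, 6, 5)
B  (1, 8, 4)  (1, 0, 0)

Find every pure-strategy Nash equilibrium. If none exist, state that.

The pure Nash equilibria are (T, West, Beta), (M, West, Alpha), (B, East, Alpha).

(T, West, Alpha): Player 1 can switch to M (2 → 4). Not NE.
(T, West, Beta): Player 1 gets 8, best alternative 7; Player 2 gets 4, best alternative 3; Player 3 gets 3, best alternative 1. No profitable deviation — NE.
(T, East, Alpha): Player 1 can switch to B (5 → 9). Not NE.
(T, East, Beta): Player 2 can switch to West (3 → 4). Not NE.
(M, West, Alpha): Player 1 gets 4, best alternative 2; Player 2 gets 5, best alternative 2; Player 3 gets 5, best alternative 4. No profitable deviation — NE.
(M, West, Beta): Player 1 can switch to T (7 → 8). Not NE.
(M, East, Alpha): Player 1 can switch to T (1 → 5). Not NE.
(M, East, Beta): Player 1 can switch to T (4 → 5). Not NE.
(B, West, Alpha): Player 1 can switch to T (0 → 2). Not NE.
(B, West, Beta): Player 1 can switch to T (1 → 8). Not NE.
(B, East, Alpha): Player 1 gets 9, best alternative 5; Player 2 gets 8, best alternative 4; Player 3 gets 8, best alternative 0. No profitable deviation — NE.
(The remaining 1 profile has a profitable deviation by the same check.)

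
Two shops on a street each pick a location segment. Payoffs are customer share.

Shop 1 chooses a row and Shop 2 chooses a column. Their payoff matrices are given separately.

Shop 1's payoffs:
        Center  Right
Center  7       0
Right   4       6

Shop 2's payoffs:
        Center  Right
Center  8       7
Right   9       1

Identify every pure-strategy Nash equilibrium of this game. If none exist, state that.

(Center, Center): Shop 1 gets 7, best alternative 4; Shop 2 gets 8, best alternative 7. No profitable deviation — NE.
(Center, Right): Shop 1 can switch to Right (0 → 6). Not NE.
(Right, Center): Shop 1 can switch to Center (4 → 7). Not NE.
(Right, Right): Shop 2 can switch to Center (1 → 9). Not NE.

(Center, Center)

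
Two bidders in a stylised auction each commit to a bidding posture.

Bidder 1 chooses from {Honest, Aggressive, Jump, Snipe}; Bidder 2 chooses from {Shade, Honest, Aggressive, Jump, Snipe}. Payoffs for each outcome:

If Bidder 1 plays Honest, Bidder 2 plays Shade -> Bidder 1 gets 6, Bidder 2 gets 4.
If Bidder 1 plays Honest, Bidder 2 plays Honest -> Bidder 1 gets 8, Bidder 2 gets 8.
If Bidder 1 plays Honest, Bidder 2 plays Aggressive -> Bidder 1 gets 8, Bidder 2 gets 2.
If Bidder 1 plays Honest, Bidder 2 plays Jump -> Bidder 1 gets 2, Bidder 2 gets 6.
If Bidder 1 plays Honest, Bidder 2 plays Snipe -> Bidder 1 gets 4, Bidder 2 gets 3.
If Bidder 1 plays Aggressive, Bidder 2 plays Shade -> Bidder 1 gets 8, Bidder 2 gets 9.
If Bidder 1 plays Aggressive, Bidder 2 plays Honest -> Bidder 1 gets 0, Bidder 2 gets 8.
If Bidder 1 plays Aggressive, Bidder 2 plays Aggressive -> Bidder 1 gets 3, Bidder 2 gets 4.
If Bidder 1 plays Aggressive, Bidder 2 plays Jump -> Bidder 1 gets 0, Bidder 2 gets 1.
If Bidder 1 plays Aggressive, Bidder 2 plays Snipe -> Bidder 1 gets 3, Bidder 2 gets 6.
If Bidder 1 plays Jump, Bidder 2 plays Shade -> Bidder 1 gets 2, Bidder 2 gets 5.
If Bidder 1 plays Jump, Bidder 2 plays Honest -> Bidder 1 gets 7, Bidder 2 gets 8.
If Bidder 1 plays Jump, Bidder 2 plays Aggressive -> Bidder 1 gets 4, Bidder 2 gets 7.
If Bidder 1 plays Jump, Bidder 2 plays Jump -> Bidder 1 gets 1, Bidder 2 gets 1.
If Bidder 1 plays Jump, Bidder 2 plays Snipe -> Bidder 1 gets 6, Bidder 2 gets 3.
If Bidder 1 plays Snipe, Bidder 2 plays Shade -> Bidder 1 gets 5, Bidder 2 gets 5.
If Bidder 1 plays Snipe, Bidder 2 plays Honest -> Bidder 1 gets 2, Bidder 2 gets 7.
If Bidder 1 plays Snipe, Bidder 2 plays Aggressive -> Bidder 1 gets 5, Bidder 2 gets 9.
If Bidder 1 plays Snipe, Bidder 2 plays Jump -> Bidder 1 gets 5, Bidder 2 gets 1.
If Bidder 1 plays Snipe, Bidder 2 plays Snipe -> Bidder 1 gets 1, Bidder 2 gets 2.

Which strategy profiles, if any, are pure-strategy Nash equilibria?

For each player, find the best response to each opponent profile; mutual best responses are the pure NE.
Bidder 1 against Shade: payoffs 6, 8, 2, 5 → best response Aggressive.
Bidder 1 against Honest: payoffs 8, 0, 7, 2 → best response Honest.
Bidder 1 against Aggressive: payoffs 8, 3, 4, 5 → best response Honest.
Bidder 1 against Jump: payoffs 2, 0, 1, 5 → best response Snipe.
Bidder 1 against Snipe: payoffs 4, 3, 6, 1 → best response Jump.
Bidder 2 against Honest: payoffs 4, 8, 2, 6, 3 → best response Honest.
Bidder 2 against Aggressive: payoffs 9, 8, 4, 1, 6 → best response Shade.
Bidder 2 against Jump: payoffs 5, 8, 7, 1, 3 → best response Honest.
Bidder 2 against Snipe: payoffs 5, 7, 9, 1, 2 → best response Aggressive.
Mutual best responses: (Honest, Honest); (Aggressive, Shade).

The pure Nash equilibria are (Honest, Honest); (Aggressive, Shade).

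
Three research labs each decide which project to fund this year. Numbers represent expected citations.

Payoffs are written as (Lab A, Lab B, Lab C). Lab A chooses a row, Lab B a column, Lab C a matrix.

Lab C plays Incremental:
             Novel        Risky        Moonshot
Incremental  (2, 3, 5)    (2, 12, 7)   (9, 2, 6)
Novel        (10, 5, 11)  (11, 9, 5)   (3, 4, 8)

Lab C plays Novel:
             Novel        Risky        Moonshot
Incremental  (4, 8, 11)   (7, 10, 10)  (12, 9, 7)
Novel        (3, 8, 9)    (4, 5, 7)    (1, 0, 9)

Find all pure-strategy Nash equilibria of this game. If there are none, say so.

Lab A against (Novel, Incremental): payoffs 2, 10 → best response Novel.
Lab A against (Novel, Novel): payoffs 4, 3 → best response Incremental.
Lab A against (Risky, Incremental): payoffs 2, 11 → best response Novel.
Lab A against (Risky, Novel): payoffs 7, 4 → best response Incremental.
Lab A against (Moonshot, Incremental): payoffs 9, 3 → best response Incremental.
Lab A against (Moonshot, Novel): payoffs 12, 1 → best response Incremental.
Lab B against (Incremental, Incremental): payoffs 3, 12, 2 → best response Risky.
Lab B against (Incremental, Novel): payoffs 8, 10, 9 → best response Risky.
Lab B against (Novel, Incremental): payoffs 5, 9, 4 → best response Risky.
Lab B against (Novel, Novel): payoffs 8, 5, 0 → best response Novel.
Lab C against (Incremental, Novel): payoffs 5, 11 → best response Novel.
Lab C against (Incremental, Risky): payoffs 7, 10 → best response Novel.
Lab C against (Incremental, Moonshot): payoffs 6, 7 → best response Novel.
Lab C against (Novel, Novel): payoffs 11, 9 → best response Incremental.
Lab C against (Novel, Risky): payoffs 5, 7 → best response Novel.
Lab C against (Novel, Moonshot): payoffs 8, 9 → best response Novel.
Mutual best responses: (Incremental, Risky, Novel).

(Incremental, Risky, Novel)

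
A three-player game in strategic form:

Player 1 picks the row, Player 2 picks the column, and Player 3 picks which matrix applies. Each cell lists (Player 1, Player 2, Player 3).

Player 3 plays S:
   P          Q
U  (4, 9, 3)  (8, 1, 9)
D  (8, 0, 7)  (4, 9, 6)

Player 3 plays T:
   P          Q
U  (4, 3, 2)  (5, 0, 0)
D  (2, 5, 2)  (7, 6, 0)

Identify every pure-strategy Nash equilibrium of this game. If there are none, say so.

(U, P, S): Player 1 can switch to D (4 → 8). Not NE.
(U, P, T): Player 3 can switch to S (2 → 3). Not NE.
(U, Q, S): Player 2 can switch to P (1 → 9). Not NE.
(U, Q, T): Player 1 can switch to D (5 → 7). Not NE.
(D, P, S): Player 2 can switch to Q (0 → 9). Not NE.
(D, P, T): Player 1 can switch to U (2 → 4). Not NE.
(D, Q, S): Player 1 can switch to U (4 → 8). Not NE.
(D, Q, T): Player 3 can switch to S (0 → 6). Not NE.

No pure-strategy Nash equilibrium.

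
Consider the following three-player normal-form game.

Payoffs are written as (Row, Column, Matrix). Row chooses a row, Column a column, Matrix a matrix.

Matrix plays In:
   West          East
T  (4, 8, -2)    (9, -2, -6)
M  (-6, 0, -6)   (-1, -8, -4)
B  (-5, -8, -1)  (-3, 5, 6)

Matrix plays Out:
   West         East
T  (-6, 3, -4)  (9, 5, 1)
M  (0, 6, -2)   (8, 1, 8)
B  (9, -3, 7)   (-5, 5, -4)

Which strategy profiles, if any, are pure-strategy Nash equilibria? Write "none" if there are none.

(T, West, In): Row gets 4, best alternative -5; Column gets 8, best alternative -2; Matrix gets -2, best alternative -4. No profitable deviation — NE.
(T, West, Out): Row can switch to M (-6 → 0). Not NE.
(T, East, In): Column can switch to West (-2 → 8). Not NE.
(T, East, Out): Row gets 9, best alternative 8; Column gets 5, best alternative 3; Matrix gets 1, best alternative -6. No profitable deviation — NE.
(M, West, In): Row can switch to T (-6 → 4). Not NE.
(M, West, Out): Row can switch to B (0 → 9). Not NE.
(M, East, In): Row can switch to T (-1 → 9). Not NE.
(M, East, Out): Row can switch to T (8 → 9). Not NE.
(B, West, In): Row can switch to T (-5 → 4). Not NE.
(B, West, Out): Column can switch to East (-3 → 5). Not NE.
(The remaining 2 profiles each have a profitable deviation by the same check.)

The pure Nash equilibria are (T, West, In), (T, East, Out).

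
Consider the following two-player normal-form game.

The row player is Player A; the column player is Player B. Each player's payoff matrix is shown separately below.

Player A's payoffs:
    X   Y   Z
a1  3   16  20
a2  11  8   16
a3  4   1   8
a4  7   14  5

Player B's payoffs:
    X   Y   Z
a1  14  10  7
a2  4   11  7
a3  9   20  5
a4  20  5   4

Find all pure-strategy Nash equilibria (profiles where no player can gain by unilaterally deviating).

No pure-strategy Nash equilibrium.

For each player, find the best response to each opponent profile; mutual best responses are the pure NE.
Player A against X: payoffs 3, 11, 4, 7 → best response a2.
Player A against Y: payoffs 16, 8, 1, 14 → best response a1.
Player A against Z: payoffs 20, 16, 8, 5 → best response a1.
Player B against a1: payoffs 14, 10, 7 → best response X.
Player B against a2: payoffs 4, 11, 7 → best response Y.
Player B against a3: payoffs 9, 20, 5 → best response Y.
Player B against a4: payoffs 20, 5, 4 → best response X.
No profile is a mutual best response for all players.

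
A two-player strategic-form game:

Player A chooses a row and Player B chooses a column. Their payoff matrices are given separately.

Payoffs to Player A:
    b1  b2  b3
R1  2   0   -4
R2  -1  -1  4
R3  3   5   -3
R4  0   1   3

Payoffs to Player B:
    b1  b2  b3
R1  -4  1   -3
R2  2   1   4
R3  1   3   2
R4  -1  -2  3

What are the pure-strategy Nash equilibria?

(R1, b1): Player A can switch to R3 (2 → 3). Not NE.
(R1, b2): Player A can switch to R3 (0 → 5). Not NE.
(R1, b3): Player A can switch to R2 (-4 → 4). Not NE.
(R2, b1): Player A can switch to R1 (-1 → 2). Not NE.
(R2, b2): Player A can switch to R1 (-1 → 0). Not NE.
(R2, b3): Player A gets 4, best alternative 3; Player B gets 4, best alternative 2. No profitable deviation — NE.
(R3, b1): Player B can switch to b2 (1 → 3). Not NE.
(R3, b2): Player A gets 5, best alternative 1; Player B gets 3, best alternative 2. No profitable deviation — NE.
(The remaining 4 profiles each have a profitable deviation by the same check.)

Pure-strategy Nash equilibria: (R2, b3) and (R3, b2)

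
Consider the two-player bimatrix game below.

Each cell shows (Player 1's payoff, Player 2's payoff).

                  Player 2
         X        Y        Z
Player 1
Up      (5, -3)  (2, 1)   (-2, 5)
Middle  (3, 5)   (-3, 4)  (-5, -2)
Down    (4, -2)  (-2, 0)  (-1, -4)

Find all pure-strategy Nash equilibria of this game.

There is no pure-strategy Nash equilibrium.

For each player, find the best response to each opponent profile; mutual best responses are the pure NE.
Player 1 against X: payoffs 5, 3, 4 → best response Up.
Player 1 against Y: payoffs 2, -3, -2 → best response Up.
Player 1 against Z: payoffs -2, -5, -1 → best response Down.
Player 2 against Up: payoffs -3, 1, 5 → best response Z.
Player 2 against Middle: payoffs 5, 4, -2 → best response X.
Player 2 against Down: payoffs -2, 0, -4 → best response Y.
No profile is a mutual best response for all players.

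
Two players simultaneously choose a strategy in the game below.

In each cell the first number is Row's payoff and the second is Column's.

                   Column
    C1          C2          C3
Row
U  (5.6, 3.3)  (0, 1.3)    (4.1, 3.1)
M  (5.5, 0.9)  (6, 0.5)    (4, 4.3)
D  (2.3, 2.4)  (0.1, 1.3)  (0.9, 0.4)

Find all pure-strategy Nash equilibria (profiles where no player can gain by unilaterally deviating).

Pure NE: (U, C1)

Row against C1: payoffs 5.6, 5.5, 2.3 → best response U.
Row against C2: payoffs 0, 6, 0.1 → best response M.
Row against C3: payoffs 4.1, 4, 0.9 → best response U.
Column against U: payoffs 3.3, 1.3, 3.1 → best response C1.
Column against M: payoffs 0.9, 0.5, 4.3 → best response C3.
Column against D: payoffs 2.4, 1.3, 0.4 → best response C1.
Mutual best responses: (U, C1).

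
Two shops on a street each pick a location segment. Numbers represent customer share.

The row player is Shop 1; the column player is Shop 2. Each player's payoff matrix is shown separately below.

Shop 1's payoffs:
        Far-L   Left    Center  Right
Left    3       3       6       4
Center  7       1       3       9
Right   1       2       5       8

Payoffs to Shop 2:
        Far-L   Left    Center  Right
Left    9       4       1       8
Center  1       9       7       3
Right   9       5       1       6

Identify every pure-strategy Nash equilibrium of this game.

This game has no pure Nash equilibrium.

Shop 1 against Far-L: payoffs 3, 7, 1 → best response Center.
Shop 1 against Left: payoffs 3, 1, 2 → best response Left.
Shop 1 against Center: payoffs 6, 3, 5 → best response Left.
Shop 1 against Right: payoffs 4, 9, 8 → best response Center.
Shop 2 against Left: payoffs 9, 4, 1, 8 → best response Far-L.
Shop 2 against Center: payoffs 1, 9, 7, 3 → best response Left.
Shop 2 against Right: payoffs 9, 5, 1, 6 → best response Far-L.
No profile is a mutual best response for all players.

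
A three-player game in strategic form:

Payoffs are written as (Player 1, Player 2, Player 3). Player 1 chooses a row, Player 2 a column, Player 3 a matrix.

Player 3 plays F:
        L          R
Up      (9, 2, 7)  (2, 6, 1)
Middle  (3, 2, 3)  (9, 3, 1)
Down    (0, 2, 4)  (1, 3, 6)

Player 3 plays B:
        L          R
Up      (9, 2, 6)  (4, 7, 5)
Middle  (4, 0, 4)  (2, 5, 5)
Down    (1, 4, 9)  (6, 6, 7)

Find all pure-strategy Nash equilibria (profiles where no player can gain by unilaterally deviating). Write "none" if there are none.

Player 1 against (L, F): payoffs 9, 3, 0 → best response Up.
Player 1 against (L, B): payoffs 9, 4, 1 → best response Up.
Player 1 against (R, F): payoffs 2, 9, 1 → best response Middle.
Player 1 against (R, B): payoffs 4, 2, 6 → best response Down.
Player 2 against (Up, F): payoffs 2, 6 → best response R.
Player 2 against (Up, B): payoffs 2, 7 → best response R.
Player 2 against (Middle, F): payoffs 2, 3 → best response R.
Player 2 against (Middle, B): payoffs 0, 5 → best response R.
Player 2 against (Down, F): payoffs 2, 3 → best response R.
Player 2 against (Down, B): payoffs 4, 6 → best response R.
Player 3 against (Up, L): payoffs 7, 6 → best response F.
Player 3 against (Up, R): payoffs 1, 5 → best response B.
Player 3 against (Middle, L): payoffs 3, 4 → best response B.
Player 3 against (Middle, R): payoffs 1, 5 → best response B.
Player 3 against (Down, L): payoffs 4, 9 → best response B.
Player 3 against (Down, R): payoffs 6, 7 → best response B.
Mutual best responses: (Down, R, B).

Pure NE: (Down, R, B)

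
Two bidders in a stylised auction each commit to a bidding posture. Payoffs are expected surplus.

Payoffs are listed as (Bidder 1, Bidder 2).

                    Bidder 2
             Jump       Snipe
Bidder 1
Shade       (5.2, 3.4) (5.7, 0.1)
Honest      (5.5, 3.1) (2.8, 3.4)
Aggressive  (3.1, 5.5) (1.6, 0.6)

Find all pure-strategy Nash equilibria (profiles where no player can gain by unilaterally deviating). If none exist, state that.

Mark each player's best response to every combination of opponents' strategies; a profile where every player is best-responding is a pure Nash equilibrium.
Bidder 1 against Jump: payoffs 5.2, 5.5, 3.1 → best response Honest.
Bidder 1 against Snipe: payoffs 5.7, 2.8, 1.6 → best response Shade.
Bidder 2 against Shade: payoffs 3.4, 0.1 → best response Jump.
Bidder 2 against Honest: payoffs 3.1, 3.4 → best response Snipe.
Bidder 2 against Aggressive: payoffs 5.5, 0.6 → best response Jump.
No profile is a mutual best response for all players.

none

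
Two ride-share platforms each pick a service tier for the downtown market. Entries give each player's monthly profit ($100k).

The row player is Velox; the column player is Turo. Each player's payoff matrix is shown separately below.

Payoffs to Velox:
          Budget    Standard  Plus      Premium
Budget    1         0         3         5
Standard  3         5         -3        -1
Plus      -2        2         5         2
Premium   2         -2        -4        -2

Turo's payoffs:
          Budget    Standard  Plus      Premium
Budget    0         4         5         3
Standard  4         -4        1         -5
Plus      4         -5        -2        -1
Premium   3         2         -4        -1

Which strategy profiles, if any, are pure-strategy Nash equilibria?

Velox against Budget: payoffs 1, 3, -2, 2 → best response Standard.
Velox against Standard: payoffs 0, 5, 2, -2 → best response Standard.
Velox against Plus: payoffs 3, -3, 5, -4 → best response Plus.
Velox against Premium: payoffs 5, -1, 2, -2 → best response Budget.
Turo against Budget: payoffs 0, 4, 5, 3 → best response Plus.
Turo against Standard: payoffs 4, -4, 1, -5 → best response Budget.
Turo against Plus: payoffs 4, -5, -2, -1 → best response Budget.
Turo against Premium: payoffs 3, 2, -4, -1 → best response Budget.
Mutual best responses: (Standard, Budget).

Pure NE: (Standard, Budget)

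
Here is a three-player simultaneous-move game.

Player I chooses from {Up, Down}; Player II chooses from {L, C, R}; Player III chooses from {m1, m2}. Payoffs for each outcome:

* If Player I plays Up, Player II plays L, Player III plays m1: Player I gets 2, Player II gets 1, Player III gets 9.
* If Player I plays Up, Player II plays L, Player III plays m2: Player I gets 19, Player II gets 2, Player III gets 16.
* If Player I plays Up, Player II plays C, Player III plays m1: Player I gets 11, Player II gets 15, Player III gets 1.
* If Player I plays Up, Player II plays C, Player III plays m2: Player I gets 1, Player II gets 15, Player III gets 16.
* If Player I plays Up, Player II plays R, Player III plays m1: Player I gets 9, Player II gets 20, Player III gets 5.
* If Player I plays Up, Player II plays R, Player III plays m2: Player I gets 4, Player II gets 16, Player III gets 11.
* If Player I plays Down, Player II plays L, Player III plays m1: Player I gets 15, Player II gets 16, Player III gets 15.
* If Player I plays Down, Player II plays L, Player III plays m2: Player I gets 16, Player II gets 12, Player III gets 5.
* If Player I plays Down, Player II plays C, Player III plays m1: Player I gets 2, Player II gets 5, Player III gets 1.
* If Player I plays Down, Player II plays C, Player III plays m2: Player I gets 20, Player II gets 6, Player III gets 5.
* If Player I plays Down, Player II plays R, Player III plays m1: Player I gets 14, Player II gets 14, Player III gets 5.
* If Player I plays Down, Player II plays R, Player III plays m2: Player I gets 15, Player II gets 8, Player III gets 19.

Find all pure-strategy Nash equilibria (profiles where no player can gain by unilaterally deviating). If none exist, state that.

Pure NE: (Down, L, m1)

Check each profile: it is a Nash equilibrium iff no player can strictly gain by switching unilaterally.
(Up, L, m1): Player I can switch to Down (2 → 15). Not NE.
(Up, L, m2): Player II can switch to C (2 → 15). Not NE.
(Up, C, m1): Player II can switch to R (15 → 20). Not NE.
(Up, C, m2): Player I can switch to Down (1 → 20). Not NE.
(Up, R, m1): Player I can switch to Down (9 → 14). Not NE.
(Up, R, m2): Player I can switch to Down (4 → 15). Not NE.
(Down, L, m1): Player I gets 15, best alternative 2; Player II gets 16, best alternative 14; Player III gets 15, best alternative 5. No profitable deviation — NE.
(Down, L, m2): Player I can switch to Up (16 → 19). Not NE.
(Down, C, m1): Player I can switch to Up (2 → 11). Not NE.
(Down, C, m2): Player II can switch to L (6 → 12). Not NE.
(Down, R, m1): Player II can switch to L (14 → 16). Not NE.
(The remaining 1 profile has a profitable deviation by the same check.)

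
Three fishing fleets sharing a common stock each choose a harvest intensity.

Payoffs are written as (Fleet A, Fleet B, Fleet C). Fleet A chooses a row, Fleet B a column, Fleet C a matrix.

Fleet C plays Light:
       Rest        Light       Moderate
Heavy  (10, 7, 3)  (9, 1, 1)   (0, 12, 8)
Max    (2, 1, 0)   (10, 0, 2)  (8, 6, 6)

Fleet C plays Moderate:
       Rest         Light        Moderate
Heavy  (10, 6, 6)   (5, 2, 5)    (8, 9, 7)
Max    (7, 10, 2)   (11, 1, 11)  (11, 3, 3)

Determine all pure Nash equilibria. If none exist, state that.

For each strategy profile, look for a profitable unilateral deviation.
(Heavy, Rest, Light): Fleet B can switch to Moderate (7 → 12). Not NE.
(Heavy, Rest, Moderate): Fleet B can switch to Moderate (6 → 9). Not NE.
(Heavy, Light, Light): Fleet A can switch to Max (9 → 10). Not NE.
(Heavy, Light, Moderate): Fleet A can switch to Max (5 → 11). Not NE.
(Heavy, Moderate, Light): Fleet A can switch to Max (0 → 8). Not NE.
(Heavy, Moderate, Moderate): Fleet A can switch to Max (8 → 11). Not NE.
(Max, Rest, Light): Fleet A can switch to Heavy (2 → 10). Not NE.
(Max, Rest, Moderate): Fleet A can switch to Heavy (7 → 10). Not NE.
(Max, Light, Light): Fleet B can switch to Rest (0 → 1). Not NE.
(Max, Light, Moderate): Fleet B can switch to Rest (1 → 10). Not NE.
(Max, Moderate, Light): Fleet A gets 8, best alternative 0; Fleet B gets 6, best alternative 1; Fleet C gets 6, best alternative 3. No profitable deviation — NE.
(Max, Moderate, Moderate): Fleet B can switch to Rest (3 → 10). Not NE.

(Max, Moderate, Light)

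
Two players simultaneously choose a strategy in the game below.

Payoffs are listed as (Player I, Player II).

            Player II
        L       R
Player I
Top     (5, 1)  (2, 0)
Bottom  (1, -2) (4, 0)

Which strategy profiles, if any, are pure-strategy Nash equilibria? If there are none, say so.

Pure-strategy Nash equilibria: (Top, L) and (Bottom, R)

Player I against L: payoffs 5, 1 → best response Top.
Player I against R: payoffs 2, 4 → best response Bottom.
Player II against Top: payoffs 1, 0 → best response L.
Player II against Bottom: payoffs -2, 0 → best response R.
Mutual best responses: (Top, L); (Bottom, R).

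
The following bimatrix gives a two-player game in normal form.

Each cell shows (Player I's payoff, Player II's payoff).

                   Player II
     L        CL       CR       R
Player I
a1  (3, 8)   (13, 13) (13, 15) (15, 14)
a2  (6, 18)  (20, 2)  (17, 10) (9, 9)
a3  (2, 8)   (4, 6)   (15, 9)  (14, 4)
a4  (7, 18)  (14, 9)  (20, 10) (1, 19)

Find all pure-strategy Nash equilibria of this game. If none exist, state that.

This game has no pure Nash equilibrium.

Mark each player's best response to every combination of opponents' strategies; a profile where every player is best-responding is a pure Nash equilibrium.
Player I against L: payoffs 3, 6, 2, 7 → best response a4.
Player I against CL: payoffs 13, 20, 4, 14 → best response a2.
Player I against CR: payoffs 13, 17, 15, 20 → best response a4.
Player I against R: payoffs 15, 9, 14, 1 → best response a1.
Player II against a1: payoffs 8, 13, 15, 14 → best response CR.
Player II against a2: payoffs 18, 2, 10, 9 → best response L.
Player II against a3: payoffs 8, 6, 9, 4 → best response CR.
Player II against a4: payoffs 18, 9, 10, 19 → best response R.
No profile is a mutual best response for all players.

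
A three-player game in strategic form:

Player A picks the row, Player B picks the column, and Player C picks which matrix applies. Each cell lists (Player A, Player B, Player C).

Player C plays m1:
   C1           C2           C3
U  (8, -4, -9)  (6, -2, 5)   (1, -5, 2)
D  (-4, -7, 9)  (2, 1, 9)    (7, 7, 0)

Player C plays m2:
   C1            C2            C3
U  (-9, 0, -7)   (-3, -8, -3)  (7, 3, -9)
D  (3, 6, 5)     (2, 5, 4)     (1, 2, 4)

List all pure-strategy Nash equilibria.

The unique pure-strategy Nash equilibrium is (U, C2, m1).

For each player, find the best response to each opponent profile; mutual best responses are the pure NE.
Player A against (C1, m1): payoffs 8, -4 → best response U.
Player A against (C1, m2): payoffs -9, 3 → best response D.
Player A against (C2, m1): payoffs 6, 2 → best response U.
Player A against (C2, m2): payoffs -3, 2 → best response D.
Player A against (C3, m1): payoffs 1, 7 → best response D.
Player A against (C3, m2): payoffs 7, 1 → best response U.
Player B against (U, m1): payoffs -4, -2, -5 → best response C2.
Player B against (U, m2): payoffs 0, -8, 3 → best response C3.
Player B against (D, m1): payoffs -7, 1, 7 → best response C3.
Player B against (D, m2): payoffs 6, 5, 2 → best response C1.
Player C against (U, C1): payoffs -9, -7 → best response m2.
Player C against (U, C2): payoffs 5, -3 → best response m1.
Player C against (U, C3): payoffs 2, -9 → best response m1.
Player C against (D, C1): payoffs 9, 5 → best response m1.
Player C against (D, C2): payoffs 9, 4 → best response m1.
Player C against (D, C3): payoffs 0, 4 → best response m2.
Mutual best responses: (U, C2, m1).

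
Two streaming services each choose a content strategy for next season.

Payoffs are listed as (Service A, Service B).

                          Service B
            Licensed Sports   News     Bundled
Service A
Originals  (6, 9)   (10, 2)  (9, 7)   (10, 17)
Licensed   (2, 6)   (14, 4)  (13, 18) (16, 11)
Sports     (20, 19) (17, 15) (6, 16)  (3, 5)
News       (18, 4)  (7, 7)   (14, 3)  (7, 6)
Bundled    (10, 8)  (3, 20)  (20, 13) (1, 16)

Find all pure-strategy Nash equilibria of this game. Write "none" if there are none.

The unique pure-strategy Nash equilibrium is (Sports, Licensed).

Mark each player's best response to every combination of opponents' strategies; a profile where every player is best-responding is a pure Nash equilibrium.
Service A against Licensed: payoffs 6, 2, 20, 18, 10 → best response Sports.
Service A against Sports: payoffs 10, 14, 17, 7, 3 → best response Sports.
Service A against News: payoffs 9, 13, 6, 14, 20 → best response Bundled.
Service A against Bundled: payoffs 10, 16, 3, 7, 1 → best response Licensed.
Service B against Originals: payoffs 9, 2, 7, 17 → best response Bundled.
Service B against Licensed: payoffs 6, 4, 18, 11 → best response News.
Service B against Sports: payoffs 19, 15, 16, 5 → best response Licensed.
Service B against News: payoffs 4, 7, 3, 6 → best response Sports.
Service B against Bundled: payoffs 8, 20, 13, 16 → best response Sports.
Mutual best responses: (Sports, Licensed).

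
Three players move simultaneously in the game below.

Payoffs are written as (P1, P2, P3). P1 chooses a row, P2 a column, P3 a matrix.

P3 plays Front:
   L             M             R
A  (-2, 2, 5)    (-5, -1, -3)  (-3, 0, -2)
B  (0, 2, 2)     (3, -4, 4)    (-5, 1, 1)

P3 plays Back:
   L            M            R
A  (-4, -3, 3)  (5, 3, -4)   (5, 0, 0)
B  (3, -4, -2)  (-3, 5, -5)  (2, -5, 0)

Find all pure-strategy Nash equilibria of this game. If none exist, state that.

(A, L, Front): P1 can switch to B (-2 → 0). Not NE.
(A, L, Back): P1 can switch to B (-4 → 3). Not NE.
(A, M, Front): P1 can switch to B (-5 → 3). Not NE.
(A, M, Back): P3 can switch to Front (-4 → -3). Not NE.
(A, R, Front): P2 can switch to L (0 → 2). Not NE.
(A, R, Back): P2 can switch to M (0 → 3). Not NE.
(B, L, Front): P1 gets 0, best alternative -2; P2 gets 2, best alternative 1; P3 gets 2, best alternative -2. No profitable deviation — NE.
(B, L, Back): P2 can switch to M (-4 → 5). Not NE.
(B, M, Front): P2 can switch to L (-4 → 2). Not NE.
(B, M, Back): P1 can switch to A (-3 → 5). Not NE.
(B, R, Front): P1 can switch to A (-5 → -3). Not NE.
(The remaining 1 profile has a profitable deviation by the same check.)

(B, L, Front)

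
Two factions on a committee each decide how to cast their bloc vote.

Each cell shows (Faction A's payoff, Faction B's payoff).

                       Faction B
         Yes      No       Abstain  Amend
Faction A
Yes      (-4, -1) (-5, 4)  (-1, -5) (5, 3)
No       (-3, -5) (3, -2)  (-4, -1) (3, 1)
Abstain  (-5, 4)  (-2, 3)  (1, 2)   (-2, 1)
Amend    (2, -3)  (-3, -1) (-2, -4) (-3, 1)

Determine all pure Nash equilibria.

(Yes, Yes): Faction A can switch to No (-4 → -3). Not NE.
(Yes, No): Faction A can switch to No (-5 → 3). Not NE.
(Yes, Abstain): Faction A can switch to Abstain (-1 → 1). Not NE.
(Yes, Amend): Faction B can switch to No (3 → 4). Not NE.
(No, Yes): Faction A can switch to Amend (-3 → 2). Not NE.
(No, No): Faction B can switch to Abstain (-2 → -1). Not NE.
(No, Abstain): Faction A can switch to Yes (-4 → -1). Not NE.
(No, Amend): Faction A can switch to Yes (3 → 5). Not NE.
(Abstain, Yes): Faction A can switch to Yes (-5 → -4). Not NE.
(Abstain, No): Faction A can switch to No (-2 → 3). Not NE.
(Abstain, Abstain): Faction B can switch to Yes (2 → 4). Not NE.
(Abstain, Amend): Faction A can switch to Yes (-2 → 5). Not NE.
(The remaining 4 profiles each have a profitable deviation by the same check.)

This game has no pure Nash equilibrium.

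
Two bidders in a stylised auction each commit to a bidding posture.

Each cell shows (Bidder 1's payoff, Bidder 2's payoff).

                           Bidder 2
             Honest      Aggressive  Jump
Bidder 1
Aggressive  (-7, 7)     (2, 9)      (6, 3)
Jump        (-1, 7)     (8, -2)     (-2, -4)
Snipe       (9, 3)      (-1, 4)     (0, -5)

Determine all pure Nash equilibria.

Mark each player's best response to every combination of opponents' strategies; a profile where every player is best-responding is a pure Nash equilibrium.
Bidder 1 against Honest: payoffs -7, -1, 9 → best response Snipe.
Bidder 1 against Aggressive: payoffs 2, 8, -1 → best response Jump.
Bidder 1 against Jump: payoffs 6, -2, 0 → best response Aggressive.
Bidder 2 against Aggressive: payoffs 7, 9, 3 → best response Aggressive.
Bidder 2 against Jump: payoffs 7, -2, -4 → best response Honest.
Bidder 2 against Snipe: payoffs 3, 4, -5 → best response Aggressive.
No profile is a mutual best response for all players.

There is no pure-strategy Nash equilibrium.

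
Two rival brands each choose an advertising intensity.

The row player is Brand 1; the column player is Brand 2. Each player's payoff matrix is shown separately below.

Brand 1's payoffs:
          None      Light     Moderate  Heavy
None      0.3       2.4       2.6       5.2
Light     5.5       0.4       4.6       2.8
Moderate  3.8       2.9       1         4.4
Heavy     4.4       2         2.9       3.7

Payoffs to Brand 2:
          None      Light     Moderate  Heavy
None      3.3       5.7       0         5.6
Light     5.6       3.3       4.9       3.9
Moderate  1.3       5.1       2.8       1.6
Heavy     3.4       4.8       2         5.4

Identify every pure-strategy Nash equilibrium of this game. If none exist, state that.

(Light, None) and (Moderate, Light)

(None, None): Brand 1 can switch to Light (0.3 → 5.5). Not NE.
(None, Light): Brand 1 can switch to Moderate (2.4 → 2.9). Not NE.
(None, Moderate): Brand 1 can switch to Light (2.6 → 4.6). Not NE.
(None, Heavy): Brand 2 can switch to Light (5.6 → 5.7). Not NE.
(Light, None): Brand 1 gets 5.5, best alternative 4.4; Brand 2 gets 5.6, best alternative 4.9. No profitable deviation — NE.
(Light, Light): Brand 1 can switch to None (0.4 → 2.4). Not NE.
(Light, Moderate): Brand 2 can switch to None (4.9 → 5.6). Not NE.
(Light, Heavy): Brand 1 can switch to None (2.8 → 5.2). Not NE.
(Moderate, None): Brand 1 can switch to Light (3.8 → 5.5). Not NE.
(Moderate, Light): Brand 1 gets 2.9, best alternative 2.4; Brand 2 gets 5.1, best alternative 2.8. No profitable deviation — NE.
(Moderate, Moderate): Brand 1 can switch to None (1 → 2.6). Not NE.
(Moderate, Heavy): Brand 1 can switch to None (4.4 → 5.2). Not NE.
(The remaining 4 profiles each have a profitable deviation by the same check.)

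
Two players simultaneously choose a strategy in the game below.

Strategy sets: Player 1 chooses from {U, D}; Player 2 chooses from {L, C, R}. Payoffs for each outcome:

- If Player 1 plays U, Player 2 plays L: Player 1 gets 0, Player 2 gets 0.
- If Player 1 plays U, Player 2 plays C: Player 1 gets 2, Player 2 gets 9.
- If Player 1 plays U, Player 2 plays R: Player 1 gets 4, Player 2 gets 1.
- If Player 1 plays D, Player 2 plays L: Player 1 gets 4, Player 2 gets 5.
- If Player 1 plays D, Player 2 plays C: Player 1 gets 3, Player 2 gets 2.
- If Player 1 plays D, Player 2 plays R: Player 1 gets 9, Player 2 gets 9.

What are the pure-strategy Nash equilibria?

(U, L): Player 1 can switch to D (0 → 4). Not NE.
(U, C): Player 1 can switch to D (2 → 3). Not NE.
(U, R): Player 1 can switch to D (4 → 9). Not NE.
(D, L): Player 2 can switch to R (5 → 9). Not NE.
(D, C): Player 2 can switch to L (2 → 5). Not NE.
(D, R): Player 1 gets 9, best alternative 4; Player 2 gets 9, best alternative 5. No profitable deviation — NE.

Pure NE: (D, R)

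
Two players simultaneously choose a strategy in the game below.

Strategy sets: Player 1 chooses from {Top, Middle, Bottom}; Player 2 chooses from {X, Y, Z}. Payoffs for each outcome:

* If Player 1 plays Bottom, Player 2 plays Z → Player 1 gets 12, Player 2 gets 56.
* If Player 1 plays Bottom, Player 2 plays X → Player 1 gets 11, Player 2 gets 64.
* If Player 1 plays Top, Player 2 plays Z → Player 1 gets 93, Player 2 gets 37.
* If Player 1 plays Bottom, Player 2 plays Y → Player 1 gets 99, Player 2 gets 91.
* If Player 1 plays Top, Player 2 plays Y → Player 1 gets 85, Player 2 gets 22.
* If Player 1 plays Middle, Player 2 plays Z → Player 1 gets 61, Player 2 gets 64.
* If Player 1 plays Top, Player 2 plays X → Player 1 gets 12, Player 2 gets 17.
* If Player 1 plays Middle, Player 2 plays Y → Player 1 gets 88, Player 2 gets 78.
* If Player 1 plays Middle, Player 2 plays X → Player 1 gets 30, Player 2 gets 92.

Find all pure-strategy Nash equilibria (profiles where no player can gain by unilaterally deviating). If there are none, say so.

(Top, X): Player 1 can switch to Middle (12 → 30). Not NE.
(Top, Y): Player 1 can switch to Middle (85 → 88). Not NE.
(Top, Z): Player 1 gets 93, best alternative 61; Player 2 gets 37, best alternative 22. No profitable deviation — NE.
(Middle, X): Player 1 gets 30, best alternative 12; Player 2 gets 92, best alternative 78. No profitable deviation — NE.
(Middle, Y): Player 1 can switch to Bottom (88 → 99). Not NE.
(Middle, Z): Player 1 can switch to Top (61 → 93). Not NE.
(Bottom, X): Player 1 can switch to Top (11 → 12). Not NE.
(Bottom, Y): Player 1 gets 99, best alternative 88; Player 2 gets 91, best alternative 64. No profitable deviation — NE.
(Bottom, Z): Player 1 can switch to Top (12 → 93). Not NE.

(Top, Z), (Middle, X), (Bottom, Y)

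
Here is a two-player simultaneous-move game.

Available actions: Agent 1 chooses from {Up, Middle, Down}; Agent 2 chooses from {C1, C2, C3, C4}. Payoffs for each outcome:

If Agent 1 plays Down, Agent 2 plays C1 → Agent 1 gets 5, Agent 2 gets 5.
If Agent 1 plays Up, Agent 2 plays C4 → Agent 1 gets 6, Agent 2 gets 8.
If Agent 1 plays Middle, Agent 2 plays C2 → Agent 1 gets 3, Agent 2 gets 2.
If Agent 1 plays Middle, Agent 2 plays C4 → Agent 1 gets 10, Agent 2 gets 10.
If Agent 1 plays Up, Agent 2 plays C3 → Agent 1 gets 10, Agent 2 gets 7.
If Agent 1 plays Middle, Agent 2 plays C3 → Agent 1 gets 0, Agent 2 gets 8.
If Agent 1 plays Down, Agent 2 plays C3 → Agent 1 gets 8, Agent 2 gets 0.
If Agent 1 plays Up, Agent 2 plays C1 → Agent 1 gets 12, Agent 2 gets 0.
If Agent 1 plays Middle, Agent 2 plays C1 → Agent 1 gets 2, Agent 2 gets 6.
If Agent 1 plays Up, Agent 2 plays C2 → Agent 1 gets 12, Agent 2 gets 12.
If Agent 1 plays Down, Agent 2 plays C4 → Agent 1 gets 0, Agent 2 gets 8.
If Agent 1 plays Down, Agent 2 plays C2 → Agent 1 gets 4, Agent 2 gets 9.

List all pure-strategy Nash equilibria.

Pure-strategy Nash equilibria: (Up, C2), (Middle, C4)

Agent 1 against C1: payoffs 12, 2, 5 → best response Up.
Agent 1 against C2: payoffs 12, 3, 4 → best response Up.
Agent 1 against C3: payoffs 10, 0, 8 → best response Up.
Agent 1 against C4: payoffs 6, 10, 0 → best response Middle.
Agent 2 against Up: payoffs 0, 12, 7, 8 → best response C2.
Agent 2 against Middle: payoffs 6, 2, 8, 10 → best response C4.
Agent 2 against Down: payoffs 5, 9, 0, 8 → best response C2.
Mutual best responses: (Up, C2); (Middle, C4).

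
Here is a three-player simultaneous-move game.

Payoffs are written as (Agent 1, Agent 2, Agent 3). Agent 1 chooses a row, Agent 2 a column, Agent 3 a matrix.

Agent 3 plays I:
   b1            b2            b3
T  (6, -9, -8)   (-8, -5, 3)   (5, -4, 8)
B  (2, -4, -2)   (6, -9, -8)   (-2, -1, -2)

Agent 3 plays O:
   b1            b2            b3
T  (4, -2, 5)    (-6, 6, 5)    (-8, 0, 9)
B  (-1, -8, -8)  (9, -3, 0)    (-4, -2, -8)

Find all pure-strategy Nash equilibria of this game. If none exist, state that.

(T, b1, I): Agent 2 can switch to b2 (-9 → -5). Not NE.
(T, b1, O): Agent 2 can switch to b2 (-2 → 6). Not NE.
(T, b2, I): Agent 1 can switch to B (-8 → 6). Not NE.
(T, b2, O): Agent 1 can switch to B (-6 → 9). Not NE.
(T, b3, I): Agent 3 can switch to O (8 → 9). Not NE.
(T, b3, O): Agent 1 can switch to B (-8 → -4). Not NE.
(B, b1, I): Agent 1 can switch to T (2 → 6). Not NE.
(B, b1, O): Agent 1 can switch to T (-1 → 4). Not NE.
(The remaining 4 profiles each have a profitable deviation by the same check.)

none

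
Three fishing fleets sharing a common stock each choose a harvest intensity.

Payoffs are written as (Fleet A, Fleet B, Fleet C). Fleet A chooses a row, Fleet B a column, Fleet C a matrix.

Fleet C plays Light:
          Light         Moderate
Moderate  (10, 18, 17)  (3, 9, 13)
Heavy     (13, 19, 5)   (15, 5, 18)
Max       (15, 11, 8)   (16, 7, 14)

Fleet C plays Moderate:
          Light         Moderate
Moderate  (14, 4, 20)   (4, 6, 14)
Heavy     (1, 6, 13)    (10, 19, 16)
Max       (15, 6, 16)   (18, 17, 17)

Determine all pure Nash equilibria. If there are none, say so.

Fleet A against (Light, Light): payoffs 10, 13, 15 → best response Max.
Fleet A against (Light, Moderate): payoffs 14, 1, 15 → best response Max.
Fleet A against (Moderate, Light): payoffs 3, 15, 16 → best response Max.
Fleet A against (Moderate, Moderate): payoffs 4, 10, 18 → best response Max.
Fleet B against (Moderate, Light): payoffs 18, 9 → best response Light.
Fleet B against (Moderate, Moderate): payoffs 4, 6 → best response Moderate.
Fleet B against (Heavy, Light): payoffs 19, 5 → best response Light.
Fleet B against (Heavy, Moderate): payoffs 6, 19 → best response Moderate.
Fleet B against (Max, Light): payoffs 11, 7 → best response Light.
Fleet B against (Max, Moderate): payoffs 6, 17 → best response Moderate.
Fleet C against (Moderate, Light): payoffs 17, 20 → best response Moderate.
Fleet C against (Moderate, Moderate): payoffs 13, 14 → best response Moderate.
Fleet C against (Heavy, Light): payoffs 5, 13 → best response Moderate.
Fleet C against (Heavy, Moderate): payoffs 18, 16 → best response Light.
Fleet C against (Max, Light): payoffs 8, 16 → best response Moderate.
Fleet C against (Max, Moderate): payoffs 14, 17 → best response Moderate.
Mutual best responses: (Max, Moderate, Moderate).

Pure NE: (Max, Moderate, Moderate)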